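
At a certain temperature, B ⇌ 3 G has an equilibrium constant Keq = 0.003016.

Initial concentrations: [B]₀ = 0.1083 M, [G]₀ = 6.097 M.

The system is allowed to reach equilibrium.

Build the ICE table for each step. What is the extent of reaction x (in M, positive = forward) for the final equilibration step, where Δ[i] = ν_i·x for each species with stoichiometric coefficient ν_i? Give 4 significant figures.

x = -1.971 M

Q₀ = 2093 vs Keq = 0.003016 ⇒ Q>K, reverse
Step 1:
                   B          G
  init        0.1083      6.097
  Δ            1.971     -5.913
  eq           2.079     0.1844
  solve Keq expr → x = -1.971; check Q = 0.003016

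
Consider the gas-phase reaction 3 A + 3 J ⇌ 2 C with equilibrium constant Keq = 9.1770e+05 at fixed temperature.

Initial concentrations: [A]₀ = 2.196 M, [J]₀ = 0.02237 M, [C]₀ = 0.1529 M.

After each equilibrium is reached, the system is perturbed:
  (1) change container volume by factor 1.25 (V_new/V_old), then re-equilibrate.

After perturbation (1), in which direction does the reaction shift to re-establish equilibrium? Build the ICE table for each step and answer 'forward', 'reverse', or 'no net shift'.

Q₀ = 197.2 vs Keq = 9.1770e+05 ⇒ Q<K, forward
Step 1:
                    A           J           C
  init          2.196     0.02237      0.1529
  Δ          -0.02094    -0.02094     0.01396
  eq            2.175    0.001434      0.1669
  solve Keq expr → x = 0.006979; check Q = 9.1770e+05
Then change container volume by factor 1.25 (V_new/V_old).
Step 2:
                    A           J           C
  init           1.74    0.001147      0.1335
  Δ        3.9512e-04  3.9512e-04 -2.6342e-04
  eq             1.74    0.001542      0.1332
  solve Keq expr → x = -1.3171e-04; check Q = 9.1770e+05

Direction: reverse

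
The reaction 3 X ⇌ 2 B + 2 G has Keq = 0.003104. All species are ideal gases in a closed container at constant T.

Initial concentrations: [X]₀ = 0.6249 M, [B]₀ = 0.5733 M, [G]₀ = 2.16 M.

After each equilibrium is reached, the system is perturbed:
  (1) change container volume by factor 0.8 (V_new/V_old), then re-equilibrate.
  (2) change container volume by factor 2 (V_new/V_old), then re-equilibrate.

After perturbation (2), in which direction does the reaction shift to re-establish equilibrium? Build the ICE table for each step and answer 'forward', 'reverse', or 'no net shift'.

Direction: forward

Q₀ = 6.284 vs Keq = 0.003104 ⇒ Q>K, reverse
Step 1:
                   X          B          G
  I           0.6249     0.5733       2.16
  C           0.7756    -0.5171    -0.5171
  E            1.401    0.05621      1.643
  solve Keq expr → x = -0.2585; check Q = 0.003104
Then change container volume by factor 0.8 (V_new/V_old).
Step 2:
                   X          B          G
  I            1.751    0.07026      2.054
  C          0.01001  -0.006671  -0.006671
  E            1.761    0.06359      2.047
  solve Keq expr → x = -0.003336; check Q = 0.003104
Then change container volume by factor 2 (V_new/V_old).
Step 3:
                   X          B          G
  I           0.8803    0.03179      1.023
  C         -0.01708    0.01139    0.01139
  E           0.8633    0.04318      1.035
  solve Keq expr → x = 0.005693; check Q = 0.003104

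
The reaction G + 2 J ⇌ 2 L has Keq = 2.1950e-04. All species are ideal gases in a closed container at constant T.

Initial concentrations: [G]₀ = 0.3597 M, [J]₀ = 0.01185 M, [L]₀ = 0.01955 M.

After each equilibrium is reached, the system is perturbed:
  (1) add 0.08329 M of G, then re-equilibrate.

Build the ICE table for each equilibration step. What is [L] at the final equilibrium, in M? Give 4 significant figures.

Q₀ = 7.567 vs Keq = 2.1950e-04 ⇒ Q>K, reverse
Step 1:
                  G         J         L
  I          0.3597   0.01185   0.01955
  C        0.009635   0.01927  -0.01927
  E          0.3693   0.03112 2.8020e-04
  solve Keq expr → x = -0.009635; check Q = 2.1950e-04
Then add 0.08329 M of G.
Step 2:
                  G         J         L
  I          0.4526   0.03112 2.8020e-04
  C       -1.4844e-05 -2.9688e-05 2.9688e-05
  E          0.4526   0.03109 3.0989e-04
  solve Keq expr → x = 1.4844e-05; check Q = 2.1950e-04

[L]_eq = 3.0989e-04 M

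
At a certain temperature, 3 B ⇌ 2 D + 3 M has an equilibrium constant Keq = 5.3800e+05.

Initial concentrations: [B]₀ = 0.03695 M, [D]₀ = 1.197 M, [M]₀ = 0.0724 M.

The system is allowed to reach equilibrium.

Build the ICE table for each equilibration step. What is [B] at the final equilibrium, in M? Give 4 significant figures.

Q₀ = 10.78 vs Keq = 5.3800e+05 ⇒ Q<K, forward
Step 1:
                    B           D           M
  init        0.03695       1.197      0.0724
  Δ          -0.03544     0.02362     0.03544
  eq         0.001514       1.221      0.1078
  solve Keq expr → x = 0.01181; check Q = 5.3800e+05

[B]_eq = 0.001514 M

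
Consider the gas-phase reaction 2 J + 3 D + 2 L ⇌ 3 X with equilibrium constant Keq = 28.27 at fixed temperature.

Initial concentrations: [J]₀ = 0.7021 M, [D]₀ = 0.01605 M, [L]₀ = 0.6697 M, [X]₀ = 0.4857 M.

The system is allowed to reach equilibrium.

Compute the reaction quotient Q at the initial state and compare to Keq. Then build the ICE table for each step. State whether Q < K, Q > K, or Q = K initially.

Q₀ = 1.2535e+05; Q > K (proceeds reverse)

Q₀ = 1.2535e+05 vs Keq = 28.27 ⇒ Q>K, reverse
Step 1:
                   J          D          L          X
  init        0.7021    0.01605     0.6697     0.4857
  Δ          0.09425     0.1414    0.09425    -0.1414
  eq          0.7964     0.1574      0.764     0.3443
  solve Keq expr → x = -0.04713; check Q = 28.27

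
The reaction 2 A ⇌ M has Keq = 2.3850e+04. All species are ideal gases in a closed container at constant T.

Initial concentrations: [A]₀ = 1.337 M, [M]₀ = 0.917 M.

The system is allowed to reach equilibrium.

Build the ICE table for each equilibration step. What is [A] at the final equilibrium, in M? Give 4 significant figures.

Q₀ = 0.513 vs Keq = 2.3850e+04 ⇒ Q<K, forward
Step 1:
                    A           M
  I             1.337       0.917
  C            -1.329      0.6644
  E          0.008143       1.581
  solve Keq expr → x = 0.6644; check Q = 2.3850e+04

[A]_eq = 0.008143 M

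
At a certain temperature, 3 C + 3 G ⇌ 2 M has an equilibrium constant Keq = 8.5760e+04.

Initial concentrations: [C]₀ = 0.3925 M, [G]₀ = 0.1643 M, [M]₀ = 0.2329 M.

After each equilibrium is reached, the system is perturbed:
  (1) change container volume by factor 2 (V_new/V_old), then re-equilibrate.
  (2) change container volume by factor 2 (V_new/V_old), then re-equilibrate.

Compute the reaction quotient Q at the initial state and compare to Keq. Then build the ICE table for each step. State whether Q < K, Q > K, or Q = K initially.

Q₀ = 202.3 vs Keq = 8.5760e+04 ⇒ Q<K, forward
Step 1:
                   C          G          M
  I           0.3925     0.1643     0.2329
  C           -0.125     -0.125    0.08331
  E           0.2675    0.03934     0.3162
  solve Keq expr → x = 0.04165; check Q = 8.5760e+04
Then change container volume by factor 2 (V_new/V_old).
Step 2:
                   C          G          M
  I           0.1338    0.01967     0.1581
  C          0.02071    0.02071   -0.01381
  E           0.1545    0.04038     0.1443
  solve Keq expr → x = -0.006904; check Q = 8.5760e+04
Then change container volume by factor 2 (V_new/V_old).
Step 3:
                   C          G          M
  I          0.07724    0.02019    0.07215
  C          0.01701    0.01701   -0.01134
  E          0.09425     0.0372    0.06081
  solve Keq expr → x = -0.005671; check Q = 8.5760e+04

Q₀ = 202.3; Q < K (proceeds forward)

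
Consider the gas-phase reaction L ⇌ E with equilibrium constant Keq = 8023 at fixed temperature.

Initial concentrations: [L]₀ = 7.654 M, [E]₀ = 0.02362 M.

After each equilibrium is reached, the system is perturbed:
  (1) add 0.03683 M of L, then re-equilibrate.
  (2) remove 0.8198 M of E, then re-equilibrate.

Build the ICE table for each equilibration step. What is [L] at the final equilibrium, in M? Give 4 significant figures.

[L]_eq = 8.5925e-04 M

Q₀ = 0.003086 vs Keq = 8023 ⇒ Q<K, forward
Step 1:
                   L          E
  init         7.654    0.02362
  Δ           -7.653      7.653
  eq      9.5683e-04      7.677
  solve Keq expr → x = 7.653; check Q = 8023
Then add 0.03683 M of L.
Step 2:
                   L          E
  init       0.03779      7.677
  Δ         -0.03683    0.03683
  eq      9.6142e-04      7.713
  solve Keq expr → x = 0.03683; check Q = 8023
Then remove 0.8198 M of E.
Step 3:
                   L          E
  init    9.6142e-04      6.894
  Δ       -1.0217e-04 1.0217e-04
  eq      8.5925e-04      6.894
  solve Keq expr → x = 1.0217e-04; check Q = 8023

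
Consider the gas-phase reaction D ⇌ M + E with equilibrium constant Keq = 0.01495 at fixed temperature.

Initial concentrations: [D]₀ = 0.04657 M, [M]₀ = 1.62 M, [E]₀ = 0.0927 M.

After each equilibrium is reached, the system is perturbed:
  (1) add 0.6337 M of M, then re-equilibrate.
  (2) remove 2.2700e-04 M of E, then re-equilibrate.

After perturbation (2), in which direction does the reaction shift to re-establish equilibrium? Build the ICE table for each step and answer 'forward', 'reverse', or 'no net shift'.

Direction: forward

Q₀ = 3.225 vs Keq = 0.01495 ⇒ Q>K, reverse
Step 1:
                    D           M           E
  I           0.04657        1.62      0.0927
  C           0.09135    -0.09135    -0.09135
  E            0.1379       1.529    0.001349
  solve Keq expr → x = -0.09135; check Q = 0.01495
Then add 0.6337 M of M.
Step 2:
                    D           M           E
  I            0.1379       2.162    0.001349
  C        3.9241e-04 -3.9241e-04 -3.9241e-04
  E            0.1383       2.162  9.5644e-04
  solve Keq expr → x = -3.9241e-04; check Q = 0.01495
Then remove 2.2700e-04 M of E.
Step 3:
                    D           M           E
  I            0.1383       2.162  7.2944e-04
  C       -2.2534e-04  2.2534e-04  2.2534e-04
  E            0.1381       2.162  9.5479e-04
  solve Keq expr → x = 2.2534e-04; check Q = 0.01495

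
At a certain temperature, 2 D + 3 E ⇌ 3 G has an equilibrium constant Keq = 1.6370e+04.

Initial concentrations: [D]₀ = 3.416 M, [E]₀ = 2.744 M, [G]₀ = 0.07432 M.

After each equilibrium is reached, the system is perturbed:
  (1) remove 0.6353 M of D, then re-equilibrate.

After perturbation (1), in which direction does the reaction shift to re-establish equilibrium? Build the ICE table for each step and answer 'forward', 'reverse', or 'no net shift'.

Q₀ = 1.7027e-06 vs Keq = 1.6370e+04 ⇒ Q<K, forward
Step 1:
                   D          E          G
  I            3.416      2.744    0.07432
  C           -1.778     -2.666      2.666
  E            1.638    0.07766      2.741
  solve Keq expr → x = 0.8888; check Q = 1.6370e+04
Then remove 0.6353 M of D.
Step 2:
                   D          E          G
  I            1.003    0.07766      2.741
  C          0.01845    0.02767   -0.02767
  E            1.022     0.1053      2.713
  solve Keq expr → x = -0.009224; check Q = 1.6370e+04

Direction: reverse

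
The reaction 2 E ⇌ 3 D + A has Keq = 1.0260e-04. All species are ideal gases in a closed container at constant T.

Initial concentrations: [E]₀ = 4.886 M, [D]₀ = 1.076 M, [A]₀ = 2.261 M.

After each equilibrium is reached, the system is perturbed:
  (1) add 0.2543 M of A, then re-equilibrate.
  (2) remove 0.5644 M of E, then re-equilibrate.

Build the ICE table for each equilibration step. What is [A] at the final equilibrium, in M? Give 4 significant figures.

[A]_eq = 2.192 M

Q₀ = 0.118 vs Keq = 1.0260e-04 ⇒ Q>K, reverse
Step 1:
                  E         D         A
  init        4.886     1.076     2.261
  Δ          0.6391   -0.9587   -0.3196
  eq          5.525    0.1173     1.941
  solve Keq expr → x = -0.3196; check Q = 1.0260e-04
Then add 0.2543 M of A.
Step 2:
                  E         D         A
  init        5.525    0.1173     2.196
  Δ        0.003097 -0.004646 -0.001549
  eq          5.528    0.1126     2.194
  solve Keq expr → x = -0.001549; check Q = 1.0260e-04
Then remove 0.5644 M of E.
Step 3:
                  E         D         A
  init        4.964    0.1126     2.194
  Δ        0.005127  -0.00769 -0.002563
  eq          4.969    0.1049     2.192
  solve Keq expr → x = -0.002563; check Q = 1.0260e-04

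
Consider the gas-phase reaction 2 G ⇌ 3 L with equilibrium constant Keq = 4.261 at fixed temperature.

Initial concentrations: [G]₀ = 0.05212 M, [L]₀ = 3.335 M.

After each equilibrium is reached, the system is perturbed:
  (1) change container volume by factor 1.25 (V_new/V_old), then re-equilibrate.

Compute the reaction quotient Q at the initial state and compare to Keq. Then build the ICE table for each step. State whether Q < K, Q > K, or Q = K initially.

Q₀ = 1.3655e+04 vs Keq = 4.261 ⇒ Q>K, reverse
Step 1:
                    G           L
  I           0.05212       3.335
  C             1.062      -1.593
  E             1.114       1.742
  solve Keq expr → x = -0.5309; check Q = 4.261
Then change container volume by factor 1.25 (V_new/V_old).
Step 2:
                    G           L
  I            0.8912       1.394
  C          -0.04089     0.06134
  E            0.8503       1.455
  solve Keq expr → x = 0.02045; check Q = 4.261

Q₀ = 1.3655e+04; Q > K (proceeds reverse)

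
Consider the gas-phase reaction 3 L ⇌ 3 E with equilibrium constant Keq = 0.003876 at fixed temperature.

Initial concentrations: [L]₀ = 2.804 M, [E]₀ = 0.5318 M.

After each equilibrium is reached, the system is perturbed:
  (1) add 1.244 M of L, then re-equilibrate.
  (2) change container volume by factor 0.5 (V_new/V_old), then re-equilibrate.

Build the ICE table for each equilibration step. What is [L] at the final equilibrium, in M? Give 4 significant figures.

[L]_eq = 7.916 M

Q₀ = 0.006822 vs Keq = 0.003876 ⇒ Q>K, reverse
Step 1:
                    L           E
  Initial       2.804      0.5318
  Change      0.07894    -0.07894
  Equil         2.883      0.4529
  solve Keq expr → x = -0.02631; check Q = 0.003876
Then add 1.244 M of L.
Step 2:
                    L           E
  Initial       4.127      0.4529
  Change      -0.1689      0.1689
  Equil         3.958      0.6217
  solve Keq expr → x = 0.05629; check Q = 0.003876
Then change container volume by factor 0.5 (V_new/V_old).
Step 3:
                    L           E
  Initial       7.916       1.243
  Change            0           0
  Equil         7.916       1.243
  solve Keq expr → x = 0; check Q = 0.003876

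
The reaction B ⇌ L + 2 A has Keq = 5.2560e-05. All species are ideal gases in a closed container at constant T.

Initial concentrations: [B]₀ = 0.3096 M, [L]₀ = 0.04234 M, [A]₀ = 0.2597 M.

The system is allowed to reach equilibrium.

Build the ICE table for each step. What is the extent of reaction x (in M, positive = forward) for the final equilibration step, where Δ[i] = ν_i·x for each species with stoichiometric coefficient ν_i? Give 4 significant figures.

Q₀ = 0.009223 vs Keq = 5.2560e-05 ⇒ Q>K, reverse
Step 1:
                    B           L           A
  init         0.3096     0.04234      0.2597
  Δ           0.04175    -0.04175    -0.08349
  eq           0.3513  5.9475e-04      0.1762
  solve Keq expr → x = -0.04175; check Q = 5.2560e-05

x = -0.04175 M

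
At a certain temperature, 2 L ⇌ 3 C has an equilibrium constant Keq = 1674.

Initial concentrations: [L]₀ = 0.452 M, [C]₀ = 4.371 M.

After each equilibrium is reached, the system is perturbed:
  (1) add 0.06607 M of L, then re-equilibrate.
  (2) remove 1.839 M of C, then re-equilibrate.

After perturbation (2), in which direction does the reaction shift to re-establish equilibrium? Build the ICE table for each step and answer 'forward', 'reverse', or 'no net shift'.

Q₀ = 408.8 vs Keq = 1674 ⇒ Q<K, forward
Step 1:
                   L          C
  Initial      0.452      4.371
  Change     -0.2047     0.3071
  Equil       0.2473      4.678
  solve Keq expr → x = 0.1024; check Q = 1674
Then add 0.06607 M of L.
Step 2:
                   L          C
  Initial     0.3134      4.678
  Change    -0.05902    0.08853
  Equil       0.2544      4.767
  solve Keq expr → x = 0.02951; check Q = 1674
Then remove 1.839 M of C.
Step 3:
                   L          C
  Initial     0.2544      2.928
  Change     -0.1204     0.1806
  Equil       0.1339      3.108
  solve Keq expr → x = 0.06021; check Q = 1674

Direction: forward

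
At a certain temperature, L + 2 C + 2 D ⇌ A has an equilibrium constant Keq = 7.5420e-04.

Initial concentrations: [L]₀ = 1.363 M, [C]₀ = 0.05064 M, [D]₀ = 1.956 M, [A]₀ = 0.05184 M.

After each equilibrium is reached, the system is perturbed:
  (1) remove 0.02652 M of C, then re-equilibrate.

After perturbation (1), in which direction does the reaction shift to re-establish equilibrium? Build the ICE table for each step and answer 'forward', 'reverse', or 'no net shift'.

Q₀ = 3.877 vs Keq = 7.5420e-04 ⇒ Q>K, reverse
Step 1:
                   L          C          D          A
  I            1.363    0.05064      1.956    0.05184
  C          0.05173     0.1035     0.1035   -0.05173
  E            1.415     0.1541      2.059 1.0747e-04
  solve Keq expr → x = -0.05173; check Q = 7.5420e-04
Then remove 0.02652 M of C.
Step 2:
                   L          C          D          A
  I            1.415     0.1276      2.059 1.0747e-04
  C       3.3723e-05 6.7446e-05 6.7446e-05 -3.3723e-05
  E            1.415     0.1277       2.06 7.3751e-05
  solve Keq expr → x = -3.3723e-05; check Q = 7.5420e-04

Direction: reverse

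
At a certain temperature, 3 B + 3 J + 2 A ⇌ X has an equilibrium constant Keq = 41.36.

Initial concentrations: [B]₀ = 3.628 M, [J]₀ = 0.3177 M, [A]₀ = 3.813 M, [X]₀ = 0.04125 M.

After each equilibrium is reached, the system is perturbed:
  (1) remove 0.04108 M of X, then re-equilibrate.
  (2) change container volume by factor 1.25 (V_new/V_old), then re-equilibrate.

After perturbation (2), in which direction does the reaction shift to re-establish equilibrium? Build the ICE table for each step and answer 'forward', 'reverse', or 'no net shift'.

Direction: reverse

Q₀ = 0.001853 vs Keq = 41.36 ⇒ Q<K, forward
Step 1:
                   B          J          A          X
  init         3.628     0.3177      3.813    0.04125
  Δ          -0.2985    -0.2985     -0.199    0.09951
  eq           3.329    0.01918      3.614     0.1408
  solve Keq expr → x = 0.09951; check Q = 41.36
Then remove 0.04108 M of X.
Step 2:
                   B          J          A          X
  init         3.329    0.01918      3.614    0.09968
  Δ        -0.002031  -0.002031  -0.001354 6.7706e-04
  eq           3.327    0.01715      3.613     0.1004
  solve Keq expr → x = 6.7706e-04; check Q = 41.36
Then change container volume by factor 1.25 (V_new/V_old).
Step 3:
                   B          J          A          X
  init         2.662    0.01372       2.89    0.08028
  Δ         0.008976   0.008976   0.005984  -0.002992
  eq           2.671     0.0227      2.896    0.07729
  solve Keq expr → x = -0.002992; check Q = 41.36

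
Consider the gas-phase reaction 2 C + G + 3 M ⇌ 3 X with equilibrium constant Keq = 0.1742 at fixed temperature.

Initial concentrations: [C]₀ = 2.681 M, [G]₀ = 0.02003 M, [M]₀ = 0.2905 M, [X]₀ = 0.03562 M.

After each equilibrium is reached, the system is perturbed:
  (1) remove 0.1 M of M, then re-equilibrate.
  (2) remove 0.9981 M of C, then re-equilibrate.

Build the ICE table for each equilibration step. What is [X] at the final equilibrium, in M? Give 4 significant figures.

[X]_eq = 0.03924 M

Q₀ = 0.0128 vs Keq = 0.1742 ⇒ Q<K, forward
Step 1:
                    C           G           M           X
  I             2.681     0.02003      0.2905     0.03562
  C          -0.01811   -0.009056    -0.02717     0.02717
  E             2.663     0.01097      0.2633     0.06279
  solve Keq expr → x = 0.009056; check Q = 0.1742
Then remove 0.1 M of M.
Step 2:
                    C           G           M           X
  I             2.663     0.01097      0.1633     0.06279
  C          0.009785    0.004892     0.01468    -0.01468
  E             2.673     0.01587       0.178     0.04811
  solve Keq expr → x = -0.004892; check Q = 0.1742
Then remove 0.9981 M of C.
Step 3:
                    C           G           M           X
  I             1.675     0.01587       0.178     0.04811
  C          0.005913    0.002956    0.008869   -0.008869
  E              1.68     0.01882      0.1869     0.03924
  solve Keq expr → x = -0.002956; check Q = 0.1742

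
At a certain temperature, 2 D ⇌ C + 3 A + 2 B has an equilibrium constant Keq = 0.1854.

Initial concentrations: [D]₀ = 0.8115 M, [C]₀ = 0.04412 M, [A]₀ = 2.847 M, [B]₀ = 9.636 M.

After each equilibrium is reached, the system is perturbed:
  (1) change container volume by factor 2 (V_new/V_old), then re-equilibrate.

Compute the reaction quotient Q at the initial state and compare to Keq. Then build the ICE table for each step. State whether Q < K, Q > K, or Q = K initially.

Q₀ = 143.6; Q > K (proceeds reverse)

Q₀ = 143.6 vs Keq = 0.1854 ⇒ Q>K, reverse
Step 1:
                  D         C         A         B
  I          0.8115   0.04412     2.847     9.636
  C         0.08808  -0.04404   -0.1321  -0.08808
  E          0.8996 8.2245e-05     2.715     9.548
  solve Keq expr → x = -0.04404; check Q = 0.1854
Then change container volume by factor 2 (V_new/V_old).
Step 2:
                  D         C         A         B
  I          0.4498 4.1123e-05     1.357     4.774
  C       -0.001221 6.1030e-04  0.001831  0.001221
  E          0.4486 6.5142e-04     1.359     4.775
  solve Keq expr → x = 6.1030e-04; check Q = 0.1854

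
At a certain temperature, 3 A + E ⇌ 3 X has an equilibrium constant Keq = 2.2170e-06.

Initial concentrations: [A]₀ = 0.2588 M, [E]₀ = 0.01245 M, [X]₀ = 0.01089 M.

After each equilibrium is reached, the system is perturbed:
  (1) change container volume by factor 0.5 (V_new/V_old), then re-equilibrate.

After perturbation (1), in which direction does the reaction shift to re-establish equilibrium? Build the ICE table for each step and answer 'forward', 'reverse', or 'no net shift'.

Q₀ = 0.005984 vs Keq = 2.2170e-06 ⇒ Q>K, reverse
Step 1:
                   A          E          X
  I           0.2588    0.01245    0.01089
  C          0.01001   0.003337   -0.01001
  E           0.2688    0.01579 8.7929e-04
  solve Keq expr → x = -0.003337; check Q = 2.2170e-06
Then change container volume by factor 0.5 (V_new/V_old).
Step 2:
                   A          E          X
  I           0.5376    0.03157   0.001759
  C       -4.5171e-04 -1.5057e-04 4.5171e-04
  E           0.5372    0.03142    0.00221
  solve Keq expr → x = 1.5057e-04; check Q = 2.2170e-06

Direction: forward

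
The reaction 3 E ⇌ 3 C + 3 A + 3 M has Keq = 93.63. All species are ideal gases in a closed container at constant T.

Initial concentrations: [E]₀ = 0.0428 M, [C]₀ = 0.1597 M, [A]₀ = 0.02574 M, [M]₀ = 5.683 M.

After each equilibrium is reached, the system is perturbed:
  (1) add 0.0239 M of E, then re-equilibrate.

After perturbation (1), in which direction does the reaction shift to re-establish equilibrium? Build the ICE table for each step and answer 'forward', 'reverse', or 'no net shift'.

Direction: forward

Q₀ = 0.1626 vs Keq = 93.63 ⇒ Q<K, forward
Step 1:
                   E          C          A          M
  Initial     0.0428     0.1597    0.02574      5.683
  Change    -0.02962    0.02962    0.02962    0.02962
  Equil      0.01318     0.1893    0.05536      5.713
  solve Keq expr → x = 0.009872; check Q = 93.63
Then add 0.0239 M of E.
Step 2:
                   E          C          A          M
  Initial    0.03708     0.1893    0.05536      5.713
  Change    -0.01792    0.01792    0.01792    0.01792
  Equil      0.01916     0.2072    0.07328      5.731
  solve Keq expr → x = 0.005973; check Q = 93.63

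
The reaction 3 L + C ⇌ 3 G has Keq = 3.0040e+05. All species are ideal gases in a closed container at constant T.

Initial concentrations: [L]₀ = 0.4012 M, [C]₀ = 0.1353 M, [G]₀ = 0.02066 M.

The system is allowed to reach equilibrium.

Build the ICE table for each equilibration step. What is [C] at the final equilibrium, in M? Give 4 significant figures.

[C]_eq = 0.01053 M

Q₀ = 0.001009 vs Keq = 3.0040e+05 ⇒ Q<K, forward
Step 1:
                  L         C         G
  I          0.4012    0.1353   0.02066
  C         -0.3743   -0.1248    0.3743
  E          0.0269   0.01053     0.395
  solve Keq expr → x = 0.1248; check Q = 3.0040e+05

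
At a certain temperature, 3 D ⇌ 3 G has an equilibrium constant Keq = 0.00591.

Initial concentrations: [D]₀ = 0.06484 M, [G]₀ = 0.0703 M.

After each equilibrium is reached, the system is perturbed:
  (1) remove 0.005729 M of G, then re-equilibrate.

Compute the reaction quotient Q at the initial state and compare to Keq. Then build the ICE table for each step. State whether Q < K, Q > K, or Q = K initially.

Q₀ = 1.274; Q > K (proceeds reverse)

Q₀ = 1.274 vs Keq = 0.00591 ⇒ Q>K, reverse
Step 1:
                    D           G
  init        0.06484      0.0703
  Δ           0.04961    -0.04961
  eq           0.1144     0.02069
  solve Keq expr → x = -0.01654; check Q = 0.00591
Then remove 0.005729 M of G.
Step 2:
                    D           G
  init         0.1144     0.01496
  Δ         -0.004852    0.004852
  eq           0.1096     0.01981
  solve Keq expr → x = 0.001617; check Q = 0.00591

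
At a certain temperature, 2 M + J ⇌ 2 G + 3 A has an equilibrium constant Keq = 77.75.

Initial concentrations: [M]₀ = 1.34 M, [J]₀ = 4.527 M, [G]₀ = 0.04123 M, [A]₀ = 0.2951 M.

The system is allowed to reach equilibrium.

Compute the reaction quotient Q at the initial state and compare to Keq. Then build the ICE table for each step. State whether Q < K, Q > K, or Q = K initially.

Q₀ = 5.3742e-06 vs Keq = 77.75 ⇒ Q<K, forward
Step 1:
                  M         J         G         A
  Initial      1.34     4.527   0.04123    0.2951
  Change     -1.146   -0.5732     1.146     1.719
  Equil      0.1937     3.954     1.188     2.015
  solve Keq expr → x = 0.5732; check Q = 77.75

Q₀ = 5.3742e-06; Q < K (proceeds forward)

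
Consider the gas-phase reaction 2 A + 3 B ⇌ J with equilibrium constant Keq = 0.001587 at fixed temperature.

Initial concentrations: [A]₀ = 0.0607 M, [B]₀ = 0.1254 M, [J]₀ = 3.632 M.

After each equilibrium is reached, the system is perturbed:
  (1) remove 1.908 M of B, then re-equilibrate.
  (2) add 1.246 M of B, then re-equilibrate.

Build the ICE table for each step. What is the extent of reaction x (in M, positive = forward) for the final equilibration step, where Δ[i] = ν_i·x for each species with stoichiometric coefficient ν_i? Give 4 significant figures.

x = 0.2325 M

Q₀ = 4.9989e+05 vs Keq = 0.001587 ⇒ Q>K, reverse
Step 1:
                   A          B          J
  init        0.0607     0.1254      3.632
  Δ            3.204      4.807     -1.602
  eq           3.265      4.932       2.03
  solve Keq expr → x = -1.602; check Q = 0.001587
Then remove 1.908 M of B.
Step 2:
                   A          B          J
  init         3.265      3.024       2.03
  Δ           0.6977      1.047    -0.3488
  eq           3.963      4.071      1.681
  solve Keq expr → x = -0.3488; check Q = 0.001587
Then add 1.246 M of B.
Step 3:
                   A          B          J
  init         3.963      5.317      1.681
  Δ           -0.465    -0.6975     0.2325
  eq           3.498      4.619      1.913
  solve Keq expr → x = 0.2325; check Q = 0.001587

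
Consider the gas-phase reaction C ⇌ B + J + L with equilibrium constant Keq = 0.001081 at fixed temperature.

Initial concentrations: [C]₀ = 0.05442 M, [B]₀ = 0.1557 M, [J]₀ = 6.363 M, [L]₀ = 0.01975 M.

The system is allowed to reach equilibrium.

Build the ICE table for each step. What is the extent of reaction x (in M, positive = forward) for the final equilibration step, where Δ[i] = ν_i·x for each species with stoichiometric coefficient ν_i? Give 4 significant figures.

Q₀ = 0.3595 vs Keq = 0.001081 ⇒ Q>K, reverse
Step 1:
                  C         B         J         L
  init      0.05442    0.1557     6.363   0.01975
  Δ         0.01966  -0.01966  -0.01966  -0.01966
  eq        0.07408     0.136     6.343 9.2793e-05
  solve Keq expr → x = -0.01966; check Q = 0.001081

x = -0.01966 M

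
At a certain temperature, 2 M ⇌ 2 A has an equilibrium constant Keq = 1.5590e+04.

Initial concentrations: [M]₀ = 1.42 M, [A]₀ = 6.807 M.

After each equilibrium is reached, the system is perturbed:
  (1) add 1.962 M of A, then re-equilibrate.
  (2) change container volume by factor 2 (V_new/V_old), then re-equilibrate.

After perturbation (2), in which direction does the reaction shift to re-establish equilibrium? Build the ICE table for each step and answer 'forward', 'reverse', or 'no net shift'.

Q₀ = 22.98 vs Keq = 1.5590e+04 ⇒ Q<K, forward
Step 1:
                  M         A
  I            1.42     6.807
  C          -1.355     1.355
  E         0.06537     8.162
  solve Keq expr → x = 0.6773; check Q = 1.5590e+04
Then add 1.962 M of A.
Step 2:
                  M         A
  I         0.06537     10.12
  C         0.01559  -0.01559
  E         0.08096     10.11
  solve Keq expr → x = -0.007794; check Q = 1.5590e+04
Then change container volume by factor 2 (V_new/V_old).
Step 3:
                  M         A
  I         0.04048     5.054
  C               0         0
  E         0.04048     5.054
  solve Keq expr → x = 0; check Q = 1.5590e+04

Direction: no net shift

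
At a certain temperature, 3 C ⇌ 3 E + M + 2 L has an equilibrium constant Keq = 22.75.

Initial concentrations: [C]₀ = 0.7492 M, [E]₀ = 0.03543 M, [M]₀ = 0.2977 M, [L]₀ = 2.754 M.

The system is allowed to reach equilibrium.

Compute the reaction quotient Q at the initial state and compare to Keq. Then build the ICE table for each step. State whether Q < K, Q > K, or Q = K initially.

Q₀ = 2.3880e-04 vs Keq = 22.75 ⇒ Q<K, forward
Step 1:
                    C           E           M           L
  init         0.7492     0.03543      0.2977       2.754
  Δ           -0.4639      0.4639      0.1546      0.3093
  eq           0.2853      0.4993      0.4523       3.063
  solve Keq expr → x = 0.1546; check Q = 22.75

Q₀ = 2.3880e-04; Q < K (proceeds forward)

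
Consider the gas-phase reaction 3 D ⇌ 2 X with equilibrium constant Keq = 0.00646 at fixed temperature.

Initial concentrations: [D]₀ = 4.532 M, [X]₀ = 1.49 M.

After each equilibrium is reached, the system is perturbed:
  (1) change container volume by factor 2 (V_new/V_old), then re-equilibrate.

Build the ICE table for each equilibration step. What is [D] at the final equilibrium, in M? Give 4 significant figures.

[D]_eq = 2.814 M

Q₀ = 0.02385 vs Keq = 0.00646 ⇒ Q>K, reverse
Step 1:
                    D           X
  I             4.532        1.49
  C            0.7652     -0.5101
  E             5.297      0.9799
  solve Keq expr → x = -0.2551; check Q = 0.00646
Then change container volume by factor 2 (V_new/V_old).
Step 2:
                    D           X
  I             2.649      0.4899
  C            0.1657     -0.1105
  E             2.814      0.3795
  solve Keq expr → x = -0.05524; check Q = 0.00646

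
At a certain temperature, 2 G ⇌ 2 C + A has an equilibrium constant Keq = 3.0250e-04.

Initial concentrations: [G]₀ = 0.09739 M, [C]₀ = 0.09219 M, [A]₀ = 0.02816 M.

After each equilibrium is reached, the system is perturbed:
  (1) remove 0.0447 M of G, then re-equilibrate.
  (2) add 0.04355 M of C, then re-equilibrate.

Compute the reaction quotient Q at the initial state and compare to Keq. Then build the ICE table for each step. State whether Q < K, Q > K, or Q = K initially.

Q₀ = 0.02523 vs Keq = 3.0250e-04 ⇒ Q>K, reverse
Step 1:
                    G           C           A
  I           0.09739     0.09219     0.02816
  C           0.04926    -0.04926    -0.02463
  E            0.1467     0.04293     0.00353
  solve Keq expr → x = -0.02463; check Q = 3.0250e-04
Then remove 0.0447 M of G.
Step 2:
                    G           C           A
  I             0.102     0.04293     0.00353
  C          0.002907   -0.002907   -0.001454
  E            0.1049     0.04002    0.002076
  solve Keq expr → x = -0.001454; check Q = 3.0250e-04
Then add 0.04355 M of C.
Step 3:
                    G           C           A
  I            0.1049     0.08357    0.002076
  C          0.003066   -0.003066   -0.001533
  E            0.1079     0.08051  5.4360e-04
  solve Keq expr → x = -0.001533; check Q = 3.0250e-04

Q₀ = 0.02523; Q > K (proceeds reverse)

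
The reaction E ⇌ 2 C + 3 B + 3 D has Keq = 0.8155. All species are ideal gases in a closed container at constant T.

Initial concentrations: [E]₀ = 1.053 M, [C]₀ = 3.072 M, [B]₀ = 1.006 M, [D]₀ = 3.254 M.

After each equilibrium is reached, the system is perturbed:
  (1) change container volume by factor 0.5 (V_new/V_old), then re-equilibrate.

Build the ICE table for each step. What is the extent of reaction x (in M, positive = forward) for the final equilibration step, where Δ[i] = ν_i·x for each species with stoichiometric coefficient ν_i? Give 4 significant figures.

x = -0.115 M

Q₀ = 314.4 vs Keq = 0.8155 ⇒ Q>K, reverse
Step 1:
                   E          C          B          D
  Initial      1.053      3.072      1.006      3.254
  Change      0.2613    -0.5227     -0.784     -0.784
  Equil        1.314      2.549      0.222       2.47
  solve Keq expr → x = -0.2613; check Q = 0.8155
Then change container volume by factor 0.5 (V_new/V_old).
Step 2:
                   E          C          B          D
  Initial      2.629      5.099      0.444       4.94
  Change       0.115      -0.23     -0.345     -0.345
  Equil        2.744      4.869    0.09909      4.595
  solve Keq expr → x = -0.115; check Q = 0.8155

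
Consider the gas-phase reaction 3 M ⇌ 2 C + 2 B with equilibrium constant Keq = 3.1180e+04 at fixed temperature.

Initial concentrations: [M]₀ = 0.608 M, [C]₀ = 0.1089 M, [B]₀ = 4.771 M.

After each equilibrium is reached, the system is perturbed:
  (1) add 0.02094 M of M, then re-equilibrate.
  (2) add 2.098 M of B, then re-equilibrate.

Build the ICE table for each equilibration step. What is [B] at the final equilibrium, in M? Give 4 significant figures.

[B]_eq = 7.24 M

Q₀ = 1.201 vs Keq = 3.1180e+04 ⇒ Q<K, forward
Step 1:
                   M          C          B
  I            0.608     0.1089      4.771
  C          -0.5503     0.3669     0.3669
  E          0.05766     0.4758      5.138
  solve Keq expr → x = 0.1834; check Q = 3.1180e+04
Then add 0.02094 M of M.
Step 2:
                   M          C          B
  I           0.0786     0.4758      5.138
  C         -0.01978    0.01319    0.01319
  E          0.05882      0.489      5.151
  solve Keq expr → x = 0.006593; check Q = 3.1180e+04
Then add 2.098 M of B.
Step 3:
                   M          C          B
  I          0.05882      0.489      7.249
  C          0.01404  -0.009358  -0.009358
  E          0.07285     0.4796       7.24
  solve Keq expr → x = -0.004679; check Q = 3.1180e+04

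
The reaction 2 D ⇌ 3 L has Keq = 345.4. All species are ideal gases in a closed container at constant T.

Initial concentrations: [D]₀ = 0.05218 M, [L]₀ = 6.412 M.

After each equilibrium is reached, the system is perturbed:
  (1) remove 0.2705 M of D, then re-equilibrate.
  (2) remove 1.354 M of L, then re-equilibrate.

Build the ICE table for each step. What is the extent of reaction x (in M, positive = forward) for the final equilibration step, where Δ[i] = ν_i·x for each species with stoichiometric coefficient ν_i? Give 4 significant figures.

x = 0.09304 M

Q₀ = 9.6822e+04 vs Keq = 345.4 ⇒ Q>K, reverse
Step 1:
                    D           L
  Initial     0.05218       6.412
  Change       0.6344     -0.9516
  Equil        0.6866        5.46
  solve Keq expr → x = -0.3172; check Q = 345.4
Then remove 0.2705 M of D.
Step 2:
                    D           L
  Initial      0.4161        5.46
  Change       0.2115     -0.3173
  Equil        0.6276       5.143
  solve Keq expr → x = -0.1058; check Q = 345.4
Then remove 1.354 M of L.
Step 3:
                    D           L
  Initial      0.6276       3.789
  Change      -0.1861      0.2791
  Equil        0.4415       4.068
  solve Keq expr → x = 0.09304; check Q = 345.4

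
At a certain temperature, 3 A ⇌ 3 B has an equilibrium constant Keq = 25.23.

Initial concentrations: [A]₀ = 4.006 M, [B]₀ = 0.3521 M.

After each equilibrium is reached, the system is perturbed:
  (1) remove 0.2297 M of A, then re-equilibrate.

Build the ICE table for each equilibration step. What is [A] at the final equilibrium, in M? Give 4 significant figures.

Q₀ = 6.7899e-04 vs Keq = 25.23 ⇒ Q<K, forward
Step 1:
                  A         B
  init        4.006    0.3521
  Δ          -2.898     2.898
  eq          1.108      3.25
  solve Keq expr → x = 0.966; check Q = 25.23
Then remove 0.2297 M of A.
Step 2:
                  A         B
  init       0.8784      3.25
  Δ          0.1713   -0.1713
  eq           1.05     3.079
  solve Keq expr → x = -0.0571; check Q = 25.23

[A]_eq = 1.05 M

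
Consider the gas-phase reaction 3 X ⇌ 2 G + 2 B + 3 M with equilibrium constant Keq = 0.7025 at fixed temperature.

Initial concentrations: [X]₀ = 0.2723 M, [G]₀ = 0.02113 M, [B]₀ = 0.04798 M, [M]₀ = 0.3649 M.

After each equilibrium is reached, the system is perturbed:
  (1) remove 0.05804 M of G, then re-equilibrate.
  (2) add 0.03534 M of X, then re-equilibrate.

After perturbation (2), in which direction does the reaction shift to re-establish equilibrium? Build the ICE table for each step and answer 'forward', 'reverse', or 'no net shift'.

Q₀ = 2.4734e-06 vs Keq = 0.7025 ⇒ Q<K, forward
Step 1:
                    X           G           B           M
  Initial      0.2723     0.02113     0.04798      0.3649
  Change      -0.2096      0.1397      0.1397      0.2096
  Equil       0.06268      0.1609      0.1877      0.5745
  solve Keq expr → x = 0.06987; check Q = 0.7025
Then remove 0.05804 M of G.
Step 2:
                    X           G           B           M
  Initial     0.06268      0.1028      0.1877      0.5745
  Change     -0.01154    0.007695    0.007695     0.01154
  Equil       0.05113      0.1105      0.1954      0.5861
  solve Keq expr → x = 0.003848; check Q = 0.7025
Then add 0.03534 M of X.
Step 3:
                    X           G           B           M
  Initial     0.08647      0.1105      0.1954      0.5861
  Change     -0.02475      0.0165      0.0165     0.02475
  Equil       0.06172       0.127      0.2119      0.6108
  solve Keq expr → x = 0.008251; check Q = 0.7025

Direction: forward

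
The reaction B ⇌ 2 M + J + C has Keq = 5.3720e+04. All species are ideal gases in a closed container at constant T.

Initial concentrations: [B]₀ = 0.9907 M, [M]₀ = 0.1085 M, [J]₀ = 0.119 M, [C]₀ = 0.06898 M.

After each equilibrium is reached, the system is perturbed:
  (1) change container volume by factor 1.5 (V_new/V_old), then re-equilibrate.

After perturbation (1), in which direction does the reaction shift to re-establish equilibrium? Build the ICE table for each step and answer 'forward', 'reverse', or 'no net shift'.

Direction: forward

Q₀ = 9.7541e-05 vs Keq = 5.3720e+04 ⇒ Q<K, forward
Step 1:
                   B          M          J          C
  Initial     0.9907     0.1085      0.119    0.06898
  Change     -0.9906      1.981     0.9906     0.9906
  Equil   9.5574e-05       2.09       1.11       1.06
  solve Keq expr → x = 0.9906; check Q = 5.3720e+04
Then change container volume by factor 1.5 (V_new/V_old).
Step 2:
                   B          M          J          C
  Initial 6.3716e-05      1.393     0.7397     0.7064
  Change  -4.4832e-05 8.9665e-05 4.4832e-05 4.4832e-05
  Equil   1.8884e-05      1.393     0.7398     0.7064
  solve Keq expr → x = 4.4832e-05; check Q = 5.3720e+04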